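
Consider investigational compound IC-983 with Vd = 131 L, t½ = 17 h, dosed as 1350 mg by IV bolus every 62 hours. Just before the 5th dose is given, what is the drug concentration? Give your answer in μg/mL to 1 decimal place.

0.9 μg/mL

f = (1/2)^(τ/t½) = (1/2)^(62/17) ≈ 0.0798.
C₀ = D/Vd = 1350/131 ≈ 10.305 μg/mL.
Before the 5th dose, 4 doses have been given. Superposition: Cmin = C₀·(f + f² + … + f^4).
≈ 10.305 × (0.0798 + 0.0064 + 0.0005 + 0.0000) ≈ 10.305 × 0.0867 ≈ 0.893 μg/mL.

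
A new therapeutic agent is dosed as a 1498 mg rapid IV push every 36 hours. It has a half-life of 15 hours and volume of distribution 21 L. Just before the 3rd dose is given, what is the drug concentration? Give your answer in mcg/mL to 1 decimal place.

16.1 mcg/mL

f = (1/2)^(τ/t½) = (1/2)^(36/15) ≈ 0.1895.
C₀ = D/Vd = 1498/21 ≈ 71.333 mcg/mL.
Before the 3rd dose, 2 doses have been given. Superposition: Cmin = C₀·(f + f²).
≈ 71.333 × (0.1895 + 0.0359) ≈ 71.333 × 0.2254 ≈ 16.078 mcg/mL.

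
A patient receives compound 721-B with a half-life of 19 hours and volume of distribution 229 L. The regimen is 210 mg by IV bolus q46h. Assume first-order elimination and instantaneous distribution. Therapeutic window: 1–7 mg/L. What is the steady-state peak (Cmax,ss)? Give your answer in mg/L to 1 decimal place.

Over one 46-h interval, 46/19 ≈ 2.4211 half-lives elapse, leaving f ≈ 0.1867 of each dose.
At steady state, accumulation factor R = 1/(1 − e^(−kτ)) ≈ 1.2296.
Each bolus raises the concentration by D/Vd = 210/229 ≈ 0.917 mg/L.
Cmax,ss = C₀/(1 − f) ≈ 0.917/0.8133 ≈ 1.128 mg/L.
Peak 1.1 mg/L vs MTC 7 mg/L: below toxic threshold.

1.1 mg/L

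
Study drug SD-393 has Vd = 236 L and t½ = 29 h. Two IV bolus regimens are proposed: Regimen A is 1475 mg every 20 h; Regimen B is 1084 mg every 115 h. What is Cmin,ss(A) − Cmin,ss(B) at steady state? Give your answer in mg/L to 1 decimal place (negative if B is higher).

9.9 mg/L

Regimen A: f = (1/2)^(20/29) ≈ 0.6200; Cmin,ss = (1475/236)·f/(1−f) ≈ 10.197 mg/L.
Regimen B: f = (1/2)^(115/29) ≈ 0.0640; Cmin,ss = (1084/236)·f/(1−f) ≈ 0.314 mg/L.
Difference ≈ 10.197 − 0.314 ≈ 9.883 mg/L.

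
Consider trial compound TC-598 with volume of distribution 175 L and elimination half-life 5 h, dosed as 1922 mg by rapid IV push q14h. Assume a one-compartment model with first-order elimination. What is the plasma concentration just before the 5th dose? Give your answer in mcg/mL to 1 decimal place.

f = (1/2)^(τ/t½) = (1/2)^(14/5) ≈ 0.1436.
C₀ = D/Vd = 1922/175 ≈ 10.983 mcg/mL.
Before the 5th dose, 4 doses have been given. Superposition: Cmin = C₀·(f + f² + … + f^4).
≈ 10.983 × (0.1436 + 0.0206 + 0.0030 + 0.0004) ≈ 10.983 × 0.1676 ≈ 1.841 mcg/mL.

1.8 mcg/mL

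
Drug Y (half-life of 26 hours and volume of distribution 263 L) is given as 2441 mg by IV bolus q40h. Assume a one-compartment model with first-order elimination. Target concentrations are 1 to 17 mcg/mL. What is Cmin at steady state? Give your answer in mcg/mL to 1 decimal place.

Over one 40-h interval, 40/26 ≈ 1.5385 half-lives elapse, leaving f ≈ 0.3443 of each dose.
Each bolus raises the concentration by D/Vd = 2441/263 ≈ 9.281 mcg/mL.
Steady-state trough Cmin,ss = C₀·f/(1−f) ≈ 9.281 × 0.3443/0.6557 ≈ 4.873 mcg/mL.
Trough 4.9 mcg/mL vs MEC 1 mcg/mL: adequate.

4.9 mcg/mL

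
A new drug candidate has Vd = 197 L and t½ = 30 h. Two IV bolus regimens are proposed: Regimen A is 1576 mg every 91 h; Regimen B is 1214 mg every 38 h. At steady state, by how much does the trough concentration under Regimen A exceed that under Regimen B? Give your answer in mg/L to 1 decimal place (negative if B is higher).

-3.3 mg/L

Regimen A: f = (1/2)^(91/30) ≈ 0.1221; Cmin,ss = (1576/197)·f/(1−f) ≈ 1.113 mg/L.
Regimen B: f = (1/2)^(38/30) ≈ 0.4156; Cmin,ss = (1214/197)·f/(1−f) ≈ 4.382 mg/L.
Difference ≈ 1.113 − 4.382 ≈ -3.269 mg/L.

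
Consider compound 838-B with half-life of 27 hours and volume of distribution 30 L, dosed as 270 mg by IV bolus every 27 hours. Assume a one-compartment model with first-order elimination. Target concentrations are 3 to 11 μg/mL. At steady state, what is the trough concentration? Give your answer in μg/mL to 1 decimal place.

9.0 μg/mL

The dosing interval is 1 half-life, so f = 2^(−1) = 0.5.
Accumulation ratio R = 1/(1 − f) = 1/0.5 = 2/1.
Single-dose peak C₀ = D/Vd = 270/30 = 9 μg/mL.
Steady-state peak Cmax,ss = C₀·R = 9 × 2/1 ≈ 18.000 μg/mL.
Steady-state trough Cmin,ss = Cmax,ss·f ≈ 18.000 × 0.5 ≈ 9.000 μg/mL.
Trough 9.0 μg/mL vs MEC 3 μg/mL: adequate.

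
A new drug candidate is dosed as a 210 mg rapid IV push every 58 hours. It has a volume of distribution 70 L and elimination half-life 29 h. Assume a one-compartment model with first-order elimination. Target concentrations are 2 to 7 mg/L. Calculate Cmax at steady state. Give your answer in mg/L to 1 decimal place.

τ = 58 h = 2 half-lives, so f = (1/2)^2 = 0.25.
At steady state, R = 1/(1 − 0.25) = 4/3.
Single-dose peak C₀ = D/Vd = 210/70 = 3 mg/L.
Steady-state peak Cmax,ss = C₀·R = 3 × 4/3 ≈ 4.000 mg/L.
Peak 4.0 mg/L vs MTC 7 mg/L: below toxic threshold.

4.0 mg/L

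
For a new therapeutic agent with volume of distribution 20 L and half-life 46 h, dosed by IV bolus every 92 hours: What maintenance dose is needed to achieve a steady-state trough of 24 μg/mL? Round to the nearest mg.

1440 mg

τ/t½ = 92/46 ≈ 2, so f = (1/2)^(92/46) ≈ 0.250000.
Cmin,ss = (D/Vd)·f/(1−f), so D = Cmin,ss·Vd·(1−f)/f.
D = 24 × 20 × (1−f)/f ≈ 24 × 20 × 3.00000 ≈ 1440.00 mg.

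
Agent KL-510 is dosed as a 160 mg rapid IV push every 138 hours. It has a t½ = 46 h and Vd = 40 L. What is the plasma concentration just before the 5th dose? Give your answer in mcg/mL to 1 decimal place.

0.6 mcg/mL

f = (1/2)^(τ/t½) = (1/2)^(138/46) ≈ 0.1250.
C₀ = D/Vd = 160/40 ≈ 4.000 mcg/mL.
Before the 5th dose, 4 doses have been given. Superposition: Cmin = C₀·(f + f² + … + f^4).
≈ 4.000 × (0.1250 + 0.0156 + 0.0020 + 0.0002) ≈ 4.000 × 0.1428 ≈ 0.571 mcg/mL.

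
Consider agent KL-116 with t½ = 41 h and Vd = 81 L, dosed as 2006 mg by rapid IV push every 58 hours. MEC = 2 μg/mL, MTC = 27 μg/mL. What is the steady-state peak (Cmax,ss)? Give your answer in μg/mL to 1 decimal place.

Over one 58-h interval, 58/41 ≈ 1.4146 half-lives elapse, leaving f ≈ 0.3751 of each dose.
Accumulation ratio R = 1/(1 − f) ≈ 1/0.6249 ≈ 1.6003.
Single-dose peak C₀ = D/Vd = 2006/81 ≈ 24.765 μg/mL.
Steady-state peak Cmax,ss = C₀·R ≈ 24.765 × 1.6003 ≈ 39.631 μg/mL.
Peak 39.6 μg/mL vs MTC 27 μg/mL: exceeds toxic threshold.

39.6 μg/mL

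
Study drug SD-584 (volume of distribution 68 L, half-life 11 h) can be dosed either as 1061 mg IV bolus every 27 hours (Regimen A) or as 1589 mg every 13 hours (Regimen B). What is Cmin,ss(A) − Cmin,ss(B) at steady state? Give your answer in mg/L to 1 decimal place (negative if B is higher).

Regimen A: f = (1/2)^(27/11) ≈ 0.1824; Cmin,ss = (1061/68)·f/(1−f) ≈ 3.481 mg/L.
Regimen B: f = (1/2)^(13/11) ≈ 0.4408; Cmin,ss = (1589/68)·f/(1−f) ≈ 18.420 mg/L.
Difference ≈ 3.481 − 18.420 ≈ -14.939 mg/L.

-14.9 mg/L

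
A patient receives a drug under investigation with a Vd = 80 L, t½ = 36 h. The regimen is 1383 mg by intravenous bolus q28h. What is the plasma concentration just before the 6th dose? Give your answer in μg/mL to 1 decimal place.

22.6 μg/mL

f = (1/2)^(τ/t½) = (1/2)^(28/36) ≈ 0.5833.
C₀ = D/Vd = 1383/80 ≈ 17.288 μg/mL.
Before the 6th dose, 5 doses have been given. Superposition: Cmin = C₀·(f + f² + … + f^5).
≈ 17.288 × (0.5833 + 0.3402 + 0.1985 + 0.1158 + 0.0675) ≈ 17.288 × 1.3053 ≈ 22.566 μg/mL.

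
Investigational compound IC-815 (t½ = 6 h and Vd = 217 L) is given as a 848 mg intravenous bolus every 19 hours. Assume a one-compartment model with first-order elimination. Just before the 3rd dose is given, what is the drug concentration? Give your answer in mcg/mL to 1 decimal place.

0.5 mcg/mL

f = (1/2)^(τ/t½) = (1/2)^(19/6) ≈ 0.1114.
C₀ = D/Vd = 848/217 ≈ 3.908 mcg/mL.
Before the 3rd dose, 2 doses have been given. Superposition: Cmin = C₀·(f + f²).
≈ 3.908 × (0.1114 + 0.0124) ≈ 3.908 × 0.1238 ≈ 0.484 mcg/mL.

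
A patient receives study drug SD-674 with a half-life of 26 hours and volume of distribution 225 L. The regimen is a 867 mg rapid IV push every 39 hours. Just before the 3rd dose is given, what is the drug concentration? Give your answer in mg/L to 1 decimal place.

1.8 mg/L

f = (1/2)^(τ/t½) = (1/2)^(39/26) ≈ 0.3536.
C₀ = D/Vd = 867/225 ≈ 3.853 mg/L.
Before the 3rd dose, 2 doses have been given. Superposition: Cmin = C₀·(f + f²).
≈ 3.853 × (0.3536 + 0.1250) ≈ 3.853 × 0.4786 ≈ 1.844 mg/L.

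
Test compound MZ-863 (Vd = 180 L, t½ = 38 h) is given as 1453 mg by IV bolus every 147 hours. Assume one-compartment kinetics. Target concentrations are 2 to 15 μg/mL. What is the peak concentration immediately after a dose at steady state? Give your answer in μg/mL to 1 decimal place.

k = ln2/t½ = ln2/38 ≈ 0.018241 h⁻¹; fraction remaining f = e^(−kτ) = e^(−0.018241×147) ≈ 0.0685.
Accumulation ratio R = 1/(1 − f) ≈ 1/0.9315 ≈ 1.0735.
Each bolus raises the concentration by D/Vd = 1453/180 ≈ 8.072 μg/mL.
Steady-state peak Cmax,ss = C₀·R ≈ 8.072 × 1.0735 ≈ 8.665 μg/mL.
Peak 8.7 μg/mL vs MTC 15 μg/mL: below toxic threshold.

8.7 μg/mL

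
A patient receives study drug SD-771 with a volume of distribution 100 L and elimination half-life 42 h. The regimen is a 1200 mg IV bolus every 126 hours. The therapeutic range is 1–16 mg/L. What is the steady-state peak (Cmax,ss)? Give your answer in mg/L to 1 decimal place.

τ = 126 h = 3 half-lives, so f = (1/2)^3 = 0.125.
At steady state, R = 1/(1 − 0.125) = 8/7.
Single-dose peak C₀ = D/Vd = 1200/100 = 12 mg/L.
Steady-state peak Cmax,ss = C₀·R = 12 × 8/7 ≈ 13.714 mg/L.
Peak 13.7 mg/L vs MTC 16 mg/L: below toxic threshold.

13.7 mg/L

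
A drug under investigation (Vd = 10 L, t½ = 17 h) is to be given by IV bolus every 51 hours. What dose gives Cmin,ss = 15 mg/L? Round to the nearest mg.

1050 mg

τ/t½ = 51/17 ≈ 3, so f = (1/2)^(51/17) ≈ 0.125000.
Cmin,ss = (D/Vd)·f/(1−f), so D = Cmin,ss·Vd·(1−f)/f.
D = 15 × 10 × (1−f)/f ≈ 15 × 10 × 7.00000 ≈ 1050.00 mg.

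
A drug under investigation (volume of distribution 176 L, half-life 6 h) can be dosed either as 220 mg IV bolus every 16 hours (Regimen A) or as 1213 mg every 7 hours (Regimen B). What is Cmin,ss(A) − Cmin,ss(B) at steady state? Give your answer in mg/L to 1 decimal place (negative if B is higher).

-5.3 mg/L

Regimen A: f = (1/2)^(16/6) ≈ 0.1575; Cmin,ss = (220/176)·f/(1−f) ≈ 0.234 mg/L.
Regimen B: f = (1/2)^(7/6) ≈ 0.4454; Cmin,ss = (1213/176)·f/(1−f) ≈ 5.535 mg/L.
Difference ≈ 0.234 − 5.535 ≈ -5.301 mg/L.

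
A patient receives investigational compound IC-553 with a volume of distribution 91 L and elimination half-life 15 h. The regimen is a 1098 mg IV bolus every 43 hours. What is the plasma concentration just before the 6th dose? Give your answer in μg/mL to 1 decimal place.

f = (1/2)^(τ/t½) = (1/2)^(43/15) ≈ 0.1371.
C₀ = D/Vd = 1098/91 ≈ 12.066 μg/mL.
Before the 6th dose, 5 doses have been given. Superposition: Cmin = C₀·(f + f² + … + f^5).
≈ 12.066 × (0.1371 + 0.0188 + 0.0026 + 0.0004 + 0.0000) ≈ 12.066 × 0.1589 ≈ 1.917 μg/mL.

1.9 μg/mL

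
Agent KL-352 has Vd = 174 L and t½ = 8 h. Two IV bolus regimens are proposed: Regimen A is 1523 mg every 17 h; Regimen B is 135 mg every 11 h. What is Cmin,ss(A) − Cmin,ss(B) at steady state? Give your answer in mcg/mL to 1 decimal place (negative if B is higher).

2.1 mcg/mL

Regimen A: f = (1/2)^(17/8) ≈ 0.2293; Cmin,ss = (1523/174)·f/(1−f) ≈ 2.604 mcg/mL.
Regimen B: f = (1/2)^(11/8) ≈ 0.3856; Cmin,ss = (135/174)·f/(1−f) ≈ 0.487 mcg/mL.
Difference ≈ 2.604 − 0.487 ≈ 2.117 mcg/mL.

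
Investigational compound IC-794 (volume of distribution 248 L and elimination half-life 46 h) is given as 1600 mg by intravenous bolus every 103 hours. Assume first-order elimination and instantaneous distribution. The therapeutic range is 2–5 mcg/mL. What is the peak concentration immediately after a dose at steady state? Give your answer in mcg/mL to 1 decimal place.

8.2 mcg/mL

Over one 103-h interval, 103/46 ≈ 2.2391 half-lives elapse, leaving f ≈ 0.2118 of each dose.
At steady state, accumulation factor R = 1/(1 − e^(−kτ)) ≈ 1.2687.
Each bolus raises the concentration by D/Vd = 1600/248 ≈ 6.452 mcg/mL.
Steady-state peak Cmax,ss = C₀·R ≈ 6.452 × 1.2687 ≈ 8.186 mcg/mL.
Peak 8.2 mcg/mL vs MTC 5 mcg/mL: exceeds toxic threshold.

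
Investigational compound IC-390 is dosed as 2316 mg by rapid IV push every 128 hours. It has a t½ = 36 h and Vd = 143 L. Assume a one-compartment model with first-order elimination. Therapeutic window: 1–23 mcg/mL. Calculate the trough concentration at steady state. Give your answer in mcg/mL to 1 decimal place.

τ/t½ = 128/36 ≈ 3.5556, so fraction remaining f = (1/2)^(128/36) ≈ 0.0850.
At steady state, accumulation factor R = 1/(1 − e^(−kτ)) ≈ 1.0929.
Single-dose peak C₀ = D/Vd = 2316/143 ≈ 16.196 mcg/mL.
Cmax,ss = C₀/(1 − f) ≈ 16.196/0.9150 ≈ 17.701 mcg/mL.
One interval later, Cmin,ss = Cmax,ss·e^(−kτ) ≈ 17.701 × 0.0850 ≈ 1.505 mcg/mL.
Trough 1.5 mcg/mL vs MEC 1 mcg/mL: adequate.

1.5 mcg/mL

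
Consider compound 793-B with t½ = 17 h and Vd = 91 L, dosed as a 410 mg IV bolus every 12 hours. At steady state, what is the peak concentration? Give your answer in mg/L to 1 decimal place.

11.6 mg/L

k = ln2/t½ = ln2/17 ≈ 0.040773 h⁻¹; fraction remaining f = e^(−kτ) = e^(−0.040773×12) ≈ 0.6131.
Accumulation ratio R = 1/(1 − f) ≈ 1/0.3869 ≈ 2.5846.
Single-dose peak C₀ = D/Vd = 410/91 ≈ 4.505 mg/L.
Steady-state peak Cmax,ss = C₀·R ≈ 4.505 × 2.5846 ≈ 11.644 mg/L.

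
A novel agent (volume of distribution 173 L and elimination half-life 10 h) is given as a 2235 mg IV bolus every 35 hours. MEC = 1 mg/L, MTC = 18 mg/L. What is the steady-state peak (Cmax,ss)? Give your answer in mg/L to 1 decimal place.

14.2 mg/L

τ/t½ = 35/10 ≈ 3.5, so fraction remaining f = (1/2)^(35/10) ≈ 0.0884.
Accumulation ratio R = 1/(1 − f) ≈ 1/0.9116 ≈ 1.0970.
Single-dose peak C₀ = D/Vd = 2235/173 ≈ 12.919 mg/L.
Steady-state peak Cmax,ss = C₀·R ≈ 12.919 × 1.0970 ≈ 14.172 mg/L.
Peak 14.2 mg/L vs MTC 18 mg/L: below toxic threshold.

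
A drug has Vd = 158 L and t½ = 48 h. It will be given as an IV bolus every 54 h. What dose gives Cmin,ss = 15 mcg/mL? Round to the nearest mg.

τ/t½ = 54/48 ≈ 1.125, so f = (1/2)^(54/48) ≈ 0.458502.
Cmin,ss = (D/Vd)·f/(1−f), so D = Cmin,ss·Vd·(1−f)/f.
D = 15 × 158 × (1−f)/f ≈ 15 × 158 × 1.18102 ≈ 2799.02 mg.

2799 mg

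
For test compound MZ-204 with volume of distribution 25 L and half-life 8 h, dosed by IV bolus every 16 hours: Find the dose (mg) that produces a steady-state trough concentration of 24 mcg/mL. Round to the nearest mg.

1800 mg

τ/t½ = 16/8 ≈ 2, so f = (1/2)^(16/8) ≈ 0.250000.
Cmin,ss = (D/Vd)·f/(1−f), so D = Cmin,ss·Vd·(1−f)/f.
D = 24 × 25 × (1−f)/f ≈ 24 × 25 × 3.00000 ≈ 1800.00 mg.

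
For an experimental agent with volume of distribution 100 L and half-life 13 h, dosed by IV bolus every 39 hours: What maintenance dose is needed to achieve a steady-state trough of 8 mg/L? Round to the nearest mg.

τ/t½ = 39/13 ≈ 3, so f = (1/2)^(39/13) ≈ 0.125000.
Cmin,ss = (D/Vd)·f/(1−f), so D = Cmin,ss·Vd·(1−f)/f.
D = 8 × 100 × (1−f)/f ≈ 8 × 100 × 7.00000 ≈ 5600.00 mg.

5600 mg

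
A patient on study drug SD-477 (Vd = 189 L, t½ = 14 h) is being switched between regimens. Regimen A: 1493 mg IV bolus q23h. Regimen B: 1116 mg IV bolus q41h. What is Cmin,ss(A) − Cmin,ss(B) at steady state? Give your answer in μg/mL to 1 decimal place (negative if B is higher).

Regimen A: f = (1/2)^(23/14) ≈ 0.3202; Cmin,ss = (1493/189)·f/(1−f) ≈ 3.721 μg/mL.
Regimen B: f = (1/2)^(41/14) ≈ 0.1313; Cmin,ss = (1116/189)·f/(1−f) ≈ 0.892 μg/mL.
Difference ≈ 3.721 − 0.892 ≈ 2.829 μg/mL.

2.8 μg/mL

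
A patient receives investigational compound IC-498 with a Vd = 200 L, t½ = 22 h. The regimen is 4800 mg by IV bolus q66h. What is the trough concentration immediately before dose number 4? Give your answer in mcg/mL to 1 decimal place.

f = (1/2)^(τ/t½) = (1/2)^(66/22) ≈ 0.1250.
C₀ = D/Vd = 4800/200 ≈ 24.000 mcg/mL.
Before the 4th dose, 3 doses have been given. Superposition: Cmin = C₀·(f + f² + … + f^3).
≈ 24.000 × (0.1250 + 0.0156 + 0.0020) ≈ 24.000 × 0.1426 ≈ 3.422 mcg/mL.

3.4 mcg/mL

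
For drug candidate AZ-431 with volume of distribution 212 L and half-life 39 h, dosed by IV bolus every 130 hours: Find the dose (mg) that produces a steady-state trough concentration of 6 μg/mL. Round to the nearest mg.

τ/t½ = 130/39 ≈ 3.3333, so f = (1/2)^(130/39) ≈ 0.099213.
Cmin,ss = (D/Vd)·f/(1−f), so D = Cmin,ss·Vd·(1−f)/f.
D = 6 × 212 × (1−f)/f ≈ 6 × 212 × 9.07932 ≈ 11548.90 mg.

11549 mg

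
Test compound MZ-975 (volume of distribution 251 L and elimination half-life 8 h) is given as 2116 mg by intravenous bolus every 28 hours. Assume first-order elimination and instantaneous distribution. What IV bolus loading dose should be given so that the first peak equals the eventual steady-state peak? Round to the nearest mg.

f = (1/2)^(28/8) ≈ 0.088388; accumulation ratio R = 1/(1−f) ≈ 1.09696.
Loading dose to hit Cmax,ss on first dose: D_load = D_maint·R ≈ 2116 × 1.09696 ≈ 2321.17 mg.

2321 mg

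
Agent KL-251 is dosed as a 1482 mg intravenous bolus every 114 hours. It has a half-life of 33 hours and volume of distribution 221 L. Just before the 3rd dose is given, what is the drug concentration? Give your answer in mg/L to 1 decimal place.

f = (1/2)^(τ/t½) = (1/2)^(114/33) ≈ 0.0912.
C₀ = D/Vd = 1482/221 ≈ 6.706 mg/L.
Before the 3rd dose, 2 doses have been given. Superposition: Cmin = C₀·(f + f²).
≈ 6.706 × (0.0912 + 0.0083) ≈ 6.706 × 0.0995 ≈ 0.667 mg/L.

0.7 mg/L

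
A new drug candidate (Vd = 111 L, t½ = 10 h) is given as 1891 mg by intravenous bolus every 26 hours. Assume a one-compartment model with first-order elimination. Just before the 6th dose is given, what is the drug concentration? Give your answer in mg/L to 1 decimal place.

f = (1/2)^(τ/t½) = (1/2)^(26/10) ≈ 0.1649.
C₀ = D/Vd = 1891/111 ≈ 17.036 mg/L.
Before the 6th dose, 5 doses have been given. Superposition: Cmin = C₀·(f + f² + … + f^5).
≈ 17.036 × (0.1649 + 0.0272 + 0.0045 + 0.0007 + 0.0001) ≈ 17.036 × 0.1974 ≈ 3.363 mg/L.

3.4 mg/L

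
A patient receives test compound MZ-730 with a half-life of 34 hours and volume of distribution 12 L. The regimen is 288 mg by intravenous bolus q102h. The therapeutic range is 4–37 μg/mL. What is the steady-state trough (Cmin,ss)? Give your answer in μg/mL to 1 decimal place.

The dosing interval is 3 half-lives, so f = 2^(−3) = 0.125.
At steady state, R = 1/(1 − 0.125) = 8/7.
Single-dose peak C₀ = D/Vd = 288/12 = 24 μg/mL.
Steady-state peak Cmax,ss = C₀·R = 24 × 8/7 ≈ 27.429 μg/mL.
Steady-state trough Cmin,ss = Cmax,ss·f ≈ 27.429 × 0.125 ≈ 3.429 μg/mL.
Trough 3.4 μg/mL vs MEC 4 μg/mL: subtherapeutic.

3.4 μg/mL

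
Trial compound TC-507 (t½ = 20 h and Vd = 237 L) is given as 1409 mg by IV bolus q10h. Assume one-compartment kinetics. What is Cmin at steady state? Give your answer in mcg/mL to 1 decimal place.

14.4 mcg/mL

k = ln2/t½ = ln2/20 ≈ 0.034657 h⁻¹; fraction remaining f = e^(−kτ) = e^(−0.034657×10) ≈ 0.7071.
Accumulation ratio R = 1/(1 − f) ≈ 1/0.2929 ≈ 3.4141.
Single-dose peak C₀ = D/Vd = 1409/237 ≈ 5.945 mcg/mL.
Steady-state peak Cmax,ss = C₀·R ≈ 5.945 × 3.4141 ≈ 20.297 mcg/mL.
Steady-state trough Cmin,ss = Cmax,ss·f ≈ 20.297 × 0.7071 ≈ 14.352 mcg/mL.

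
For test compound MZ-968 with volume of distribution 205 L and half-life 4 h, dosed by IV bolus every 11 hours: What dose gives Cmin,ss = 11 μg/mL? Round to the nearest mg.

τ/t½ = 11/4 ≈ 2.75, so f = (1/2)^(11/4) ≈ 0.148651.
Cmin,ss = (D/Vd)·f/(1−f), so D = Cmin,ss·Vd·(1−f)/f.
D = 11 × 205 × (1−f)/f ≈ 11 × 205 × 5.72717 ≈ 12914.77 mg.

12915 mg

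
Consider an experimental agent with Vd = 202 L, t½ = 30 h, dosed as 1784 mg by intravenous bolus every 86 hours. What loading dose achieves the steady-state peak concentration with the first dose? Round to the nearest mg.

2067 mg

f = (1/2)^(86/30) ≈ 0.137103; accumulation ratio R = 1/(1−f) ≈ 1.15889.
Loading dose to hit Cmax,ss on first dose: D_load = D_maint·R ≈ 1784 × 1.15889 ≈ 2067.46 mg.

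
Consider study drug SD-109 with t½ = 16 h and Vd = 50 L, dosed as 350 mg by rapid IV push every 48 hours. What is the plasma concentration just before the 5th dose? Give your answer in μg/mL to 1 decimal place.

f = (1/2)^(τ/t½) = (1/2)^(48/16) ≈ 0.1250.
C₀ = D/Vd = 350/50 ≈ 7.000 μg/mL.
Before the 5th dose, 4 doses have been given. Superposition: Cmin = C₀·(f + f² + … + f^4).
≈ 7.000 × (0.1250 + 0.0156 + 0.0020 + 0.0002) ≈ 7.000 × 0.1428 ≈ 1.000 μg/mL.

1.0 μg/mL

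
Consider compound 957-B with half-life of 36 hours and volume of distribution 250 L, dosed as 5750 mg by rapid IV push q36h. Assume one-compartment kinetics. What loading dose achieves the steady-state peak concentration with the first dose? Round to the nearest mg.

f = (1/2)^(36/36) ≈ 0.500000; accumulation ratio R = 1/(1−f) ≈ 2.00000.
Loading dose to hit Cmax,ss on first dose: D_load = D_maint·R ≈ 5750 × 2.00000 ≈ 11500.00 mg.

11500 mg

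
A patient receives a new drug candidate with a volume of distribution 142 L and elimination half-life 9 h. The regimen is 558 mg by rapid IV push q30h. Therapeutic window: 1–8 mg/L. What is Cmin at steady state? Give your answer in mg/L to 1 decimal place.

0.4 mg/L

Over one 30-h interval, 30/9 ≈ 3.3333 half-lives elapse, leaving f ≈ 0.0992 of each dose.
Accumulation ratio R = 1/(1 − f) ≈ 1/0.9008 ≈ 1.1101.
Single-dose peak C₀ = D/Vd = 558/142 ≈ 3.930 mg/L.
Steady-state peak Cmax,ss = C₀·R ≈ 3.930 × 1.1101 ≈ 4.363 mg/L.
One interval later, Cmin,ss = Cmax,ss·e^(−kτ) ≈ 4.363 × 0.0992 ≈ 0.433 mg/L.
Trough 0.4 mg/L vs MEC 1 mg/L: subtherapeutic.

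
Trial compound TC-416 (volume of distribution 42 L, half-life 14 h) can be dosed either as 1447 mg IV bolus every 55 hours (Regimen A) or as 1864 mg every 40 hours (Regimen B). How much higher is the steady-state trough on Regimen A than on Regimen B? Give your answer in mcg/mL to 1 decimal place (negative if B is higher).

-4.7 mcg/mL

Regimen A: f = (1/2)^(55/14) ≈ 0.0657; Cmin,ss = (1447/42)·f/(1−f) ≈ 2.423 mcg/mL.
Regimen B: f = (1/2)^(40/14) ≈ 0.1380; Cmin,ss = (1864/42)·f/(1−f) ≈ 7.105 mcg/mL.
Difference ≈ 2.423 − 7.105 ≈ -4.682 mcg/mL.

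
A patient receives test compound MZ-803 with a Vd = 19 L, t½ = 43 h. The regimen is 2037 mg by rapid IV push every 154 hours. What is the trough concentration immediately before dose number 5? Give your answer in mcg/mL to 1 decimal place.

9.8 mcg/mL

f = (1/2)^(τ/t½) = (1/2)^(154/43) ≈ 0.0835.
C₀ = D/Vd = 2037/19 ≈ 107.211 mcg/mL.
Before the 5th dose, 4 doses have been given. Superposition: Cmin = C₀·(f + f² + … + f^4).
≈ 107.211 × (0.0835 + 0.0070 + 0.0006 + 0.0000) ≈ 107.211 × 0.0911 ≈ 9.767 mcg/mL.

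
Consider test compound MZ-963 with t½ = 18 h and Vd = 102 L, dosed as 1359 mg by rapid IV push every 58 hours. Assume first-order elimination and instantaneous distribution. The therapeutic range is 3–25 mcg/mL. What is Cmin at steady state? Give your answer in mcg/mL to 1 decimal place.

1.6 mcg/mL

k = ln2/t½ = ln2/18 ≈ 0.038508 h⁻¹; fraction remaining f = e^(−kτ) = e^(−0.038508×58) ≈ 0.1072.
Accumulation ratio R = 1/(1 − f) ≈ 1/0.8928 ≈ 1.1201.
Single-dose peak C₀ = D/Vd = 1359/102 ≈ 13.324 mcg/mL.
Steady-state peak Cmax,ss = C₀·R ≈ 13.324 × 1.1201 ≈ 14.924 mcg/mL.
Steady-state trough Cmin,ss = Cmax,ss·f ≈ 14.924 × 0.1072 ≈ 1.600 mcg/mL.
Trough 1.6 mcg/mL vs MEC 3 mcg/mL: subtherapeutic.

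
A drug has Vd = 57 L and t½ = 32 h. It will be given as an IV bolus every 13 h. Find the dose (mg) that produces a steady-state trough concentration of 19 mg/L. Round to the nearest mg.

τ/t½ = 13/32 ≈ 0.40625, so f = (1/2)^(13/32) ≈ 0.754582.
Cmin,ss = (D/Vd)·f/(1−f), so D = Cmin,ss·Vd·(1−f)/f.
D = 19 × 57 × (1−f)/f ≈ 19 × 57 × 0.32524 ≈ 352.23 mg.

352 mg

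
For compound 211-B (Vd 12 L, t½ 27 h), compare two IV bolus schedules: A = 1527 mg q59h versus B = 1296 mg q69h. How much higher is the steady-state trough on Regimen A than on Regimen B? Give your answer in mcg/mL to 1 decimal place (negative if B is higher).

13.7 mcg/mL

Regimen A: f = (1/2)^(59/27) ≈ 0.2199; Cmin,ss = (1527/12)·f/(1−f) ≈ 35.870 mcg/mL.
Regimen B: f = (1/2)^(69/27) ≈ 0.1701; Cmin,ss = (1296/12)·f/(1−f) ≈ 22.136 mcg/mL.
Difference ≈ 35.870 − 22.136 ≈ 13.734 mcg/mL.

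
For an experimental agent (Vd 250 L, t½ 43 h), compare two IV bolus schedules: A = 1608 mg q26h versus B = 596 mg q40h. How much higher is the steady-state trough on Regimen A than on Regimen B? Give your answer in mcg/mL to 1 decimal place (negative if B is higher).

9.7 mcg/mL

Regimen A: f = (1/2)^(26/43) ≈ 0.6576; Cmin,ss = (1608/250)·f/(1−f) ≈ 12.353 mcg/mL.
Regimen B: f = (1/2)^(40/43) ≈ 0.5248; Cmin,ss = (596/250)·f/(1−f) ≈ 2.633 mcg/mL.
Difference ≈ 12.353 − 2.633 ≈ 9.720 mcg/mL.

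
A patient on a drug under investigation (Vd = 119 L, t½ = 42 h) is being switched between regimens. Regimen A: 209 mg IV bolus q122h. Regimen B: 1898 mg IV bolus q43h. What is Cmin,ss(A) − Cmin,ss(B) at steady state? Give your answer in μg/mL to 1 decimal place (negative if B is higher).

Regimen A: f = (1/2)^(122/42) ≈ 0.1335; Cmin,ss = (209/119)·f/(1−f) ≈ 0.271 μg/mL.
Regimen B: f = (1/2)^(43/42) ≈ 0.4918; Cmin,ss = (1898/119)·f/(1−f) ≈ 15.435 μg/mL.
Difference ≈ 0.271 − 15.435 ≈ -15.164 μg/mL.

-15.2 μg/mL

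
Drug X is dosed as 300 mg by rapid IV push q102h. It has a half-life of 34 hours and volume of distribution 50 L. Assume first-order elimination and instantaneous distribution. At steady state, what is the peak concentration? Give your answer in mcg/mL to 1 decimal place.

The dosing interval is 3 half-lives, so f = 2^(−3) = 0.125.
At steady state, R = 1/(1 − 0.125) = 8/7.
Single-dose peak C₀ = D/Vd = 300/50 = 6 mcg/mL.
Steady-state peak Cmax,ss = C₀·R = 6 × 8/7 ≈ 6.857 mcg/mL.

6.9 mcg/mL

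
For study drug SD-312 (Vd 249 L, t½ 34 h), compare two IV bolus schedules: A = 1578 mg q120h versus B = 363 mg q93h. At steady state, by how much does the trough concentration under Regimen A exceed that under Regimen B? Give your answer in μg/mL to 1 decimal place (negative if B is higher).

Regimen A: f = (1/2)^(120/34) ≈ 0.0866; Cmin,ss = (1578/249)·f/(1−f) ≈ 0.601 μg/mL.
Regimen B: f = (1/2)^(93/34) ≈ 0.1502; Cmin,ss = (363/249)·f/(1−f) ≈ 0.258 μg/mL.
Difference ≈ 0.601 − 0.258 ≈ 0.343 μg/mL.

0.3 μg/mL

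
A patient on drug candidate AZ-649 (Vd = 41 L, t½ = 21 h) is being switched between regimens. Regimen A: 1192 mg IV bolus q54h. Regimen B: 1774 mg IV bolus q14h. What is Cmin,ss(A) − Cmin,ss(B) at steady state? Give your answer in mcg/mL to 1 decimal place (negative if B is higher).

-67.8 mcg/mL

Regimen A: f = (1/2)^(54/21) ≈ 0.1682; Cmin,ss = (1192/41)·f/(1−f) ≈ 5.879 mcg/mL.
Regimen B: f = (1/2)^(14/21) ≈ 0.6300; Cmin,ss = (1774/41)·f/(1−f) ≈ 73.673 mcg/mL.
Difference ≈ 5.879 − 73.673 ≈ -67.794 mcg/mL.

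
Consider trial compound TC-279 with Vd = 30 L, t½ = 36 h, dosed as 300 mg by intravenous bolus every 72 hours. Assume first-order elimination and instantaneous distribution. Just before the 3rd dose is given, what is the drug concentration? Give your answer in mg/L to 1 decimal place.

f = (1/2)^(τ/t½) = (1/2)^(72/36) ≈ 0.2500.
C₀ = D/Vd = 300/30 ≈ 10.000 mg/L.
Before the 3rd dose, 2 doses have been given. Superposition: Cmin = C₀·(f + f²).
≈ 10.000 × (0.2500 + 0.0625) ≈ 10.000 × 0.3125 ≈ 3.125 mg/L.

3.1 mg/L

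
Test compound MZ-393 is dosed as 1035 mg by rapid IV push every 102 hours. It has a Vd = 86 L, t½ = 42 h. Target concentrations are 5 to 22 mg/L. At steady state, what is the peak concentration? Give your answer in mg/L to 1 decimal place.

k = ln2/t½ = ln2/42 ≈ 0.016504 h⁻¹; fraction remaining f = e^(−kτ) = e^(−0.016504×102) ≈ 0.1857.
At steady state, accumulation factor R = 1/(1 − e^(−kτ)) ≈ 1.2280.
Each bolus raises the concentration by D/Vd = 1035/86 ≈ 12.035 mg/L.
Steady-state peak Cmax,ss = C₀·R ≈ 12.035 × 1.2280 ≈ 14.779 mg/L.
Peak 14.8 mg/L vs MTC 22 mg/L: below toxic threshold.

14.8 mg/L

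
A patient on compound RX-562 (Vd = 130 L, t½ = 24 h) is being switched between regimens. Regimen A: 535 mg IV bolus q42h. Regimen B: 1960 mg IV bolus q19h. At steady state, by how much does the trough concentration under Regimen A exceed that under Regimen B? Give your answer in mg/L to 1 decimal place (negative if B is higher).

Regimen A: f = (1/2)^(42/24) ≈ 0.2973; Cmin,ss = (535/130)·f/(1−f) ≈ 1.741 mg/L.
Regimen B: f = (1/2)^(19/24) ≈ 0.5777; Cmin,ss = (1960/130)·f/(1−f) ≈ 20.625 mg/L.
Difference ≈ 1.741 − 20.625 ≈ -18.884 mg/L.

-18.9 mg/L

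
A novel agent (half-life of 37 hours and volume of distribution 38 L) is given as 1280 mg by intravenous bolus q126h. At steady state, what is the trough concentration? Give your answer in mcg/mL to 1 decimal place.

3.5 mcg/mL

Over one 126-h interval, 126/37 ≈ 3.4054 half-lives elapse, leaving f ≈ 0.0944 of each dose.
Accumulation ratio R = 1/(1 − f) ≈ 1/0.9056 ≈ 1.1042.
Each bolus raises the concentration by D/Vd = 1280/38 ≈ 33.684 mcg/mL.
Steady-state peak Cmax,ss = C₀·R ≈ 33.684 × 1.1042 ≈ 37.194 mcg/mL.
Steady-state trough Cmin,ss = Cmax,ss·f ≈ 37.194 × 0.0944 ≈ 3.511 mcg/mL.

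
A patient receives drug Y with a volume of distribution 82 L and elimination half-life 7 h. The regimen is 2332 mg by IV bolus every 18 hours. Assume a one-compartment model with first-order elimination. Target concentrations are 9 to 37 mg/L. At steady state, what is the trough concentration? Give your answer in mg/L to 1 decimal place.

5.8 mg/L

k = ln2/t½ = ln2/7 ≈ 0.099021 h⁻¹; fraction remaining f = e^(−kτ) = e^(−0.099021×18) ≈ 0.1682.
At steady state, accumulation factor R = 1/(1 − e^(−kτ)) ≈ 1.2022.
Each bolus raises the concentration by D/Vd = 2332/82 ≈ 28.439 mg/L.
Cmax,ss = C₀/(1 − f) ≈ 28.439/0.8318 ≈ 34.190 mg/L.
Steady-state trough Cmin,ss = Cmax,ss·f ≈ 34.190 × 0.1682 ≈ 5.751 mg/L.
Trough 5.8 mg/L vs MEC 9 mg/L: subtherapeutic.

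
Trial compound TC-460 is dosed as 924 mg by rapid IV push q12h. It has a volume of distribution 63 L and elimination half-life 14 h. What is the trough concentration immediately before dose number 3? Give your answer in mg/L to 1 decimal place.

12.6 mg/L

f = (1/2)^(τ/t½) = (1/2)^(12/14) ≈ 0.5520.
C₀ = D/Vd = 924/63 ≈ 14.667 mg/L.
Before the 3rd dose, 2 doses have been given. Superposition: Cmin = C₀·(f + f²).
≈ 14.667 × (0.5520 + 0.3047) ≈ 14.667 × 0.8567 ≈ 12.565 mg/L.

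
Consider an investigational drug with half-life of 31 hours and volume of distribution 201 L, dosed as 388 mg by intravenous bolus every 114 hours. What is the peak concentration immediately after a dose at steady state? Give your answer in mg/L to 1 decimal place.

τ/t½ = 114/31 ≈ 3.6774, so fraction remaining f = (1/2)^(114/31) ≈ 0.0782.
Accumulation ratio R = 1/(1 − f) ≈ 1/0.9218 ≈ 1.0848.
Single-dose peak C₀ = D/Vd = 388/201 ≈ 1.930 mg/L.
Cmax,ss = C₀/(1 − f) ≈ 1.930/0.9218 ≈ 2.094 mg/L.

2.1 mg/L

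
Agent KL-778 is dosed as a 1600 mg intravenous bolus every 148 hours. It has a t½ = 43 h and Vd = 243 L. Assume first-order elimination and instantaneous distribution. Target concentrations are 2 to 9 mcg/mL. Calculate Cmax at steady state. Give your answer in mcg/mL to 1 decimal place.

7.3 mcg/mL

k = ln2/t½ = ln2/43 ≈ 0.016120 h⁻¹; fraction remaining f = e^(−kτ) = e^(−0.016120×148) ≈ 0.0920.
Accumulation ratio R = 1/(1 − f) ≈ 1/0.9080 ≈ 1.1013.
Single-dose peak C₀ = D/Vd = 1600/243 ≈ 6.584 mcg/mL.
Cmax,ss = C₀/(1 − f) ≈ 6.584/0.9080 ≈ 7.251 mcg/mL.
Peak 7.3 mcg/mL vs MTC 9 mcg/mL: below toxic threshold.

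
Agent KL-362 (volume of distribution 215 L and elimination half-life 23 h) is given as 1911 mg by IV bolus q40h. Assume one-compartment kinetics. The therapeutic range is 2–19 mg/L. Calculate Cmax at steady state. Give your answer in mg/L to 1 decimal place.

τ/t½ = 40/23 ≈ 1.7391, so fraction remaining f = (1/2)^(40/23) ≈ 0.2996.
Accumulation ratio R = 1/(1 − f) ≈ 1/0.7004 ≈ 1.4278.
Each bolus raises the concentration by D/Vd = 1911/215 ≈ 8.888 mg/L.
Steady-state peak Cmax,ss = C₀·R ≈ 8.888 × 1.4278 ≈ 12.690 mg/L.
Peak 12.7 mg/L vs MTC 19 mg/L: below toxic threshold.

12.7 mg/L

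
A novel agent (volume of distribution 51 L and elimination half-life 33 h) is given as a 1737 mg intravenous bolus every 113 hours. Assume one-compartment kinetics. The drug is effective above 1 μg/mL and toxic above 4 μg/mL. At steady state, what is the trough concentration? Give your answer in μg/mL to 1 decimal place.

k = ln2/t½ = ln2/33 ≈ 0.021004 h⁻¹; fraction remaining f = e^(−kτ) = e^(−0.021004×113) ≈ 0.0932.
Single-dose peak C₀ = D/Vd = 1737/51 ≈ 34.059 μg/mL.
Steady-state trough Cmin,ss = C₀·f/(1−f) ≈ 34.059 × 0.0932/0.9068 ≈ 3.501 μg/mL.
Trough 3.5 μg/mL vs MEC 1 μg/mL: adequate.

3.5 μg/mL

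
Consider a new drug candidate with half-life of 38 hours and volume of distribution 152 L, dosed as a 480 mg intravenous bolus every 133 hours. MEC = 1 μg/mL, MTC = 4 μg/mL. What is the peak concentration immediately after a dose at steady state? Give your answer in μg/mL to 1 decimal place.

3.5 μg/mL

Over one 133-h interval, 133/38 ≈ 3.5 half-lives elapse, leaving f ≈ 0.0884 of each dose.
At steady state, accumulation factor R = 1/(1 − e^(−kτ)) ≈ 1.0970.
Each bolus raises the concentration by D/Vd = 480/152 ≈ 3.158 μg/mL.
Steady-state peak Cmax,ss = C₀·R ≈ 3.158 × 1.0970 ≈ 3.464 μg/mL.
Peak 3.5 μg/mL vs MTC 4 μg/mL: below toxic threshold.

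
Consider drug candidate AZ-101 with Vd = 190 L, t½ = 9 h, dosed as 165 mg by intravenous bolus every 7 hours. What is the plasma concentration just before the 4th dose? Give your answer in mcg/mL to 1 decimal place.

f = (1/2)^(τ/t½) = (1/2)^(7/9) ≈ 0.5833.
C₀ = D/Vd = 165/190 ≈ 0.868 mcg/mL.
Before the 4th dose, 3 doses have been given. Superposition: Cmin = C₀·(f + f² + … + f^3).
≈ 0.868 × (0.5833 + 0.3402 + 0.1985) ≈ 0.868 × 1.1220 ≈ 0.974 mcg/mL.

1.0 mcg/mL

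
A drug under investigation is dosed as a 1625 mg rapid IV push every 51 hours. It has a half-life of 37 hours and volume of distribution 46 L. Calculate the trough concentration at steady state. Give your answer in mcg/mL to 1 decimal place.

Over one 51-h interval, 51/37 ≈ 1.3784 half-lives elapse, leaving f ≈ 0.3847 of each dose.
Accumulation ratio R = 1/(1 − f) ≈ 1/0.6153 ≈ 1.6252.
Each bolus raises the concentration by D/Vd = 1625/46 ≈ 35.326 mcg/mL.
Steady-state peak Cmax,ss = C₀·R ≈ 35.326 × 1.6252 ≈ 57.412 mcg/mL.
Steady-state trough Cmin,ss = Cmax,ss·f ≈ 57.412 × 0.3847 ≈ 22.086 mcg/mL.

22.1 mcg/mL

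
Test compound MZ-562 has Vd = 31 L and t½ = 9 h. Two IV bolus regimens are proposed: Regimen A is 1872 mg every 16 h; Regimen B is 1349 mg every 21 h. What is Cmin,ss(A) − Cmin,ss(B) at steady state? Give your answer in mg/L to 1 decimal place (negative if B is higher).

14.1 mg/L

Regimen A: f = (1/2)^(16/9) ≈ 0.2916; Cmin,ss = (1872/31)·f/(1−f) ≈ 24.857 mg/L.
Regimen B: f = (1/2)^(21/9) ≈ 0.1984; Cmin,ss = (1349/31)·f/(1−f) ≈ 10.770 mg/L.
Difference ≈ 24.857 − 10.770 ≈ 14.087 mg/L.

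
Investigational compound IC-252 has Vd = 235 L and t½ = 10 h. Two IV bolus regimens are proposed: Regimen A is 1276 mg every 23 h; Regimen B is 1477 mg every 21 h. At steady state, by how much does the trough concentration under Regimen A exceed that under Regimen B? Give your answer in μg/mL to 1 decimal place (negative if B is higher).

Regimen A: f = (1/2)^(23/10) ≈ 0.2031; Cmin,ss = (1276/235)·f/(1−f) ≈ 1.384 μg/mL.
Regimen B: f = (1/2)^(21/10) ≈ 0.2333; Cmin,ss = (1477/235)·f/(1−f) ≈ 1.913 μg/mL.
Difference ≈ 1.384 − 1.913 ≈ -0.529 μg/mL.

-0.5 μg/mL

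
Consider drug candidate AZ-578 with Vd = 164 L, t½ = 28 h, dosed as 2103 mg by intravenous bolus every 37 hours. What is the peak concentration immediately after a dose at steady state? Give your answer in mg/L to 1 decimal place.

k = ln2/t½ = ln2/28 ≈ 0.024755 h⁻¹; fraction remaining f = e^(−kτ) = e^(−0.024755×37) ≈ 0.4001.
Accumulation ratio R = 1/(1 − f) ≈ 1/0.5999 ≈ 1.6669.
Single-dose peak C₀ = D/Vd = 2103/164 ≈ 12.823 mg/L.
Steady-state peak Cmax,ss = C₀·R ≈ 12.823 × 1.6669 ≈ 21.375 mg/L.

21.4 mg/L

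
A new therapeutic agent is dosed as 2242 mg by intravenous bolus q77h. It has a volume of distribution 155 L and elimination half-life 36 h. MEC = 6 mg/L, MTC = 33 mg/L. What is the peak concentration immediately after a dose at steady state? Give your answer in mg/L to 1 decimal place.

k = ln2/t½ = ln2/36 ≈ 0.019254 h⁻¹; fraction remaining f = e^(−kτ) = e^(−0.019254×77) ≈ 0.2271.
At steady state, accumulation factor R = 1/(1 − e^(−kτ)) ≈ 1.2938.
Each bolus raises the concentration by D/Vd = 2242/155 ≈ 14.465 mg/L.
Steady-state peak Cmax,ss = C₀·R ≈ 14.465 × 1.2938 ≈ 18.715 mg/L.
Peak 18.7 mg/L vs MTC 33 mg/L: below toxic threshold.

18.7 mg/L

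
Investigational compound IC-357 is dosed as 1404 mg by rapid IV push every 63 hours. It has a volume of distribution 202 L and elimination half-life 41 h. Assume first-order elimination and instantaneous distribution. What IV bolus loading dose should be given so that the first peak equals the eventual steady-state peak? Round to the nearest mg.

f = (1/2)^(63/41) ≈ 0.344700; accumulation ratio R = 1/(1−f) ≈ 1.52602.
Loading dose to hit Cmax,ss on first dose: D_load = D_maint·R ≈ 1404 × 1.52602 ≈ 2142.53 mg.

2143 mg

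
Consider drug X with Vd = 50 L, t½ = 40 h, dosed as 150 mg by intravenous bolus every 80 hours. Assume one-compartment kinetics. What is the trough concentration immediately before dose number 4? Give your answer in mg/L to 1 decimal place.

f = (1/2)^(τ/t½) = (1/2)^(80/40) ≈ 0.2500.
C₀ = D/Vd = 150/50 ≈ 3.000 mg/L.
Before the 4th dose, 3 doses have been given. Superposition: Cmin = C₀·(f + f² + … + f^3).
≈ 3.000 × (0.2500 + 0.0625 + 0.0156) ≈ 3.000 × 0.3281 ≈ 0.984 mg/L.

1.0 mg/L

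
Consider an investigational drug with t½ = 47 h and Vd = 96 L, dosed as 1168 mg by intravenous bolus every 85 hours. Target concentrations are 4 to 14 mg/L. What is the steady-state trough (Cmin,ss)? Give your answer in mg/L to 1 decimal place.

τ/t½ = 85/47 ≈ 1.8085, so fraction remaining f = (1/2)^(85/47) ≈ 0.2855.
Accumulation ratio R = 1/(1 − f) ≈ 1/0.7145 ≈ 1.3996.
Single-dose peak C₀ = D/Vd = 1168/96 ≈ 12.167 mg/L.
Steady-state peak Cmax,ss = C₀·R ≈ 12.167 × 1.3996 ≈ 17.029 mg/L.
Steady-state trough Cmin,ss = Cmax,ss·f ≈ 17.029 × 0.2855 ≈ 4.862 mg/L.
Trough 4.9 mg/L vs MEC 4 mg/L: adequate.

4.9 mg/L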